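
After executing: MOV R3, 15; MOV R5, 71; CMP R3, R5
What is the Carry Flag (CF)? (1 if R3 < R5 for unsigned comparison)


Register state trace:
  MOV R3, 15  → R3 = 15
  MOV R5, 71  → R5 = 71
  CMP R3, R5  → unsigned 15 - 71: borrow occurs
  15 < 71, so CF = 1
CF = 1

1


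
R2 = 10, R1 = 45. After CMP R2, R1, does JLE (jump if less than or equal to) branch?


Trace:
  R2 = 10, R1 = 45
  CMP R2, R1  → compares 10 vs 45
  JLE checks: is 10 less than or equal to 45?
  10 < 45, so condition is true
Branch taken: Yes

Yes


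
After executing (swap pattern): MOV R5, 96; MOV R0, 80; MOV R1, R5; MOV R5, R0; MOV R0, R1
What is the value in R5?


Register state trace (swap pattern):
  MOV R5, 96  → R5 = 96
  MOV R0, 80  → R0 = 80
  MOV R1, R5  → R1 = 96  (save R5)
  MOV R5, R0  → R5 = 80  (R5 gets R0's value)
  MOV R0, R1  → R0 = 96  (R0 gets saved value)
Final: R5 = 80

80


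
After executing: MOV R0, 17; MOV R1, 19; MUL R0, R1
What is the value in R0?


Register state trace:
  MOV R0, 17  → R0 = 17
  MOV R1, 19  → R1 = 19
  MUL R0, R1  → R0 = 17 * 19 = 323
Final: R0 = 323

323


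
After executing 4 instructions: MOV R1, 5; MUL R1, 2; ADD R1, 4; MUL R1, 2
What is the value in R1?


Register state trace:
  MOV R1, 5  → R1 = 5
  MUL R1, 2  → R1 = 5 * 2 = 10
  ADD R1, 4  → R1 = 10 + 4 = 14
  MUL R1, 2  → R1 = 14 * 2 = 28
Final: R1 = 28

28


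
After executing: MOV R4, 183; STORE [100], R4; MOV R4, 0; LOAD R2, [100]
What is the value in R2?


Register and memory trace:
  MOV R4, 183  → R4 = 183
  STORE [100], R4  → mem[100] = 183
  MOV R4, 0  → R4 = 0
  LOAD R2, [100]  → R2 = mem[100] = 183
Final: R2 = 183

183


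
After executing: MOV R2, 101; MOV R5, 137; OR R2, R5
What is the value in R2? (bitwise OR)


Register state trace:
  MOV R2, 101  → R2 = 101 (0b01100101)
  MOV R5, 137  → R5 = 137 (0b10001001)
  OR R2, R5   → R2 = 101 OR 137 = 237 (0b11101101)
Final: R2 = 237

237


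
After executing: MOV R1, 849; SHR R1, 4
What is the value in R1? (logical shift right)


Register state trace:
  MOV R1, 849  → R1 = 849
  SHR R1, 4  → R1 = 849 >> 4 = 849 // 2^4 = 53
Final: R1 = 53

53


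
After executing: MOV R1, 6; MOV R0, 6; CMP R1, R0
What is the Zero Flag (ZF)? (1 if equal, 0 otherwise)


Register state trace:
  MOV R1, 6  → R1 = 6
  MOV R0, 6  → R0 = 6
  CMP R1, R0  → computes 6 - 6 = 0
  Result is zero, so values are equal
ZF = 1

1


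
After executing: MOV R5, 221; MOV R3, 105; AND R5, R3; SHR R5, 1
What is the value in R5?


Register state trace:
  MOV R5, 221  → R5 = 221 (0b11011101)
  MOV R3, 105  → R3 = 105 (0b01101001)
  AND R5, R3  → R5 = 221 AND 105 = 73 (0b01001001)
  SHR R5, 1  → R5 = 73 >> 1 = 36
Final: R5 = 36

36


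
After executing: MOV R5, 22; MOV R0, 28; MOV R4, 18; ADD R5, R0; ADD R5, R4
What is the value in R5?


Register state trace:
  MOV R5, 22  → R5 = 22
  MOV R0, 28  → R0 = 28
  MOV R4, 18  → R4 = 18
  ADD R5, R0  → R5 = 22 + 28 = 50
  ADD R5, R4  → R5 = 50 + 18 = 68
Final: R5 = 68

68


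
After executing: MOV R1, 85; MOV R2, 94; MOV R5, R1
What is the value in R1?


Register state trace:
  MOV R1, 85  → R1 = 85
  MOV R2, 94  → R2 = 94
  MOV R5, R1  → R5 = 85
Final: R1 = 85

85


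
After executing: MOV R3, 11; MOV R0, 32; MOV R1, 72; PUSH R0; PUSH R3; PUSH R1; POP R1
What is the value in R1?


Stack trace (top is rightmost):
  MOV R3, 11  → R3 = 11
  MOV R0, 32  → R0 = 32
  MOV R1, 72  → R1 = 72
  PUSH R0  → stack: [32]
  PUSH R3  → stack: [32, 11]
  PUSH R1  → stack: [32, 11, 72]
  POP R1  → R1 = 72, stack: [32, 11]
Final: R1 = 72

72


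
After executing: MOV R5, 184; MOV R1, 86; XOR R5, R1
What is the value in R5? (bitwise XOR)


Register state trace:
  MOV R5, 184  → R5 = 184 (0b10111000)
  MOV R1, 86  → R1 = 86 (0b01010110)
  XOR R5, R1  → R5 = 184 XOR 86 = 238 (0b11101110)
Final: R5 = 238

238


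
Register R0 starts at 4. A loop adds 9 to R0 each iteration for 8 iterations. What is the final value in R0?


Starting value: R0 = 4
  Iter 1: R0 = 4 + 9 = 13
  Iter 2: R0 = 13 + 9 = 22
  Iter 3: R0 = 22 + 9 = 31
  Iter 4: R0 = 31 + 9 = 40
  Iter 5: R0 = 40 + 9 = 49
  Iter 6: R0 = 49 + 9 = 58
  Iter 7: R0 = 58 + 9 = 67
  Iter 8: R0 = 67 + 9 = 76
Final: R0 = 76

76


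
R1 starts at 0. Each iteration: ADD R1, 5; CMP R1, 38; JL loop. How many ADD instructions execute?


Loop trace (R1 starts at 0, target 38, step 5):
  ADD #1: R1 = 0 + 5 = 5  → 5 < 38, loop
  ADD #2: R1 = 5 + 5 = 10  → 10 < 38, loop
  ADD #3: R1 = 10 + 5 = 15  → 15 < 38, loop
  ADD #4: R1 = 15 + 5 = 20  → 20 < 38, loop
  ADD #5: R1 = 20 + 5 = 25  → 25 < 38, loop
  ADD #6: R1 = 25 + 5 = 30  → 30 < 38, loop
  ADD #7: R1 = 30 + 5 = 35  → 35 < 38, loop
  ADD #8: R1 = 35 + 5 = 40  → 40 >= 38, exit
Total ADD instructions: 8

8


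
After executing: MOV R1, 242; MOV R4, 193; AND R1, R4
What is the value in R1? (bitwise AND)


Register state trace:
  MOV R1, 242  → R1 = 242 (0b11110010)
  MOV R4, 193  → R4 = 193 (0b11000001)
  AND R1, R4  → R1 = 242 AND 193 = 192 (0b11000000)
Final: R1 = 192

192


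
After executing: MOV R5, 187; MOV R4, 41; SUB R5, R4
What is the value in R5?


Register state trace:
  MOV R5, 187  → R5 = 187
  MOV R4, 41  → R4 = 41
  SUB R5, R4  → R5 = 187 - 41 = 146
Final: R5 = 146

146


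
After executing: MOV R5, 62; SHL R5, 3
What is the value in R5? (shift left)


Register state trace:
  MOV R5, 62  → R5 = 62
  SHL R5, 3  → R5 = 62 << 3 = 62 * 2^3 = 496
Final: R5 = 496

496


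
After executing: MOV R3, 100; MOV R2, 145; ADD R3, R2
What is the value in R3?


Register state trace:
  MOV R3, 100  → R3 = 100
  MOV R2, 145  → R2 = 145
  ADD R3, R2  → R3 = 100 + 145 = 245
Final: R3 = 245

245


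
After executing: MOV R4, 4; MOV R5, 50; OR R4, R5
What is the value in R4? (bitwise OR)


Register state trace:
  MOV R4, 4  → R4 = 4 (0b00000100)
  MOV R5, 50  → R5 = 50 (0b00110010)
  OR R4, R5   → R4 = 4 OR 50 = 54 (0b00110110)
Final: R4 = 54

54


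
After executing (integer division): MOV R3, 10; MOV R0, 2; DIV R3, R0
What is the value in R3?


Register state trace:
  MOV R3, 10  → R3 = 10
  MOV R0, 2  → R0 = 2
  DIV R3, R0  → R3 = 10 // 2 = 5
Final: R3 = 5

5


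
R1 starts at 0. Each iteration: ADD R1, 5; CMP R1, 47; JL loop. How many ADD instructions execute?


Loop trace (R1 starts at 0, target 47, step 5):
  ADD #1: R1 = 0 + 5 = 5  → 5 < 47, loop
  ADD #2: R1 = 5 + 5 = 10  → 10 < 47, loop
  ADD #3: R1 = 10 + 5 = 15  → 15 < 47, loop
  ADD #4: R1 = 15 + 5 = 20  → 20 < 47, loop
  ADD #5: R1 = 20 + 5 = 25  → 25 < 47, loop
  ADD #6: R1 = 25 + 5 = 30  → 30 < 47, loop
  ADD #7: R1 = 30 + 5 = 35  → 35 < 47, loop
  ADD #8: R1 = 35 + 5 = 40  → 40 < 47, loop
  ADD #9: R1 = 40 + 5 = 45  → 45 < 47, loop
  ADD #10: R1 = 45 + 5 = 50  → 50 >= 47, exit
Total ADD instructions: 10

10


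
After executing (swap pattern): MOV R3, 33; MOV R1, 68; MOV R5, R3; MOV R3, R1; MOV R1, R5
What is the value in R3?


Register state trace (swap pattern):
  MOV R3, 33  → R3 = 33
  MOV R1, 68  → R1 = 68
  MOV R5, R3  → R5 = 33  (save R3)
  MOV R3, R1  → R3 = 68  (R3 gets R1's value)
  MOV R1, R5  → R1 = 33  (R1 gets saved value)
Final: R3 = 68

68


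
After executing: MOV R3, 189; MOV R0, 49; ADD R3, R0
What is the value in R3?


Register state trace:
  MOV R3, 189  → R3 = 189
  MOV R0, 49  → R0 = 49
  ADD R3, R0  → R3 = 189 + 49 = 238
Final: R3 = 238

238


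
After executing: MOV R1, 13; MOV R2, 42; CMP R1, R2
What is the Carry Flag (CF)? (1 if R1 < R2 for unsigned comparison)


Register state trace:
  MOV R1, 13  → R1 = 13
  MOV R2, 42  → R2 = 42
  CMP R1, R2  → unsigned 13 - 42: borrow occurs
  13 < 42, so CF = 1
CF = 1

1


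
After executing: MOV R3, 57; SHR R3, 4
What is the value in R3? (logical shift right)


Register state trace:
  MOV R3, 57  → R3 = 57
  SHR R3, 4  → R3 = 57 >> 4 = 57 // 2^4 = 3
Final: R3 = 3

3


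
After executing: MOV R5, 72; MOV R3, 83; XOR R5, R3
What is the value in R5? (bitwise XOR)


Register state trace:
  MOV R5, 72  → R5 = 72 (0b01001000)
  MOV R3, 83  → R3 = 83 (0b01010011)
  XOR R5, R3  → R5 = 72 XOR 83 = 27 (0b00011011)
Final: R5 = 27

27


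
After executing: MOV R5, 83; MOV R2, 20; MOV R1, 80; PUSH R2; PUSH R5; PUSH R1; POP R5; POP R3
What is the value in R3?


Stack trace (top is rightmost):
  MOV R5, 83  → R5 = 83
  MOV R2, 20  → R2 = 20
  MOV R1, 80  → R1 = 80
  PUSH R2  → stack: [20]
  PUSH R5  → stack: [20, 83]
  PUSH R1  → stack: [20, 83, 80]
  POP R5  → R5 = 80, stack: [20, 83]
  POP R3  → R3 = 83, stack: [20]
Final: R3 = 83

83


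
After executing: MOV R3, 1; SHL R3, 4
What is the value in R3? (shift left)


Register state trace:
  MOV R3, 1  → R3 = 1
  SHL R3, 4  → R3 = 1 << 4 = 1 * 2^4 = 16
Final: R3 = 16

16


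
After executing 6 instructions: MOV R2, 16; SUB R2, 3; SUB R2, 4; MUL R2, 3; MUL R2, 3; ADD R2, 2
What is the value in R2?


Register state trace:
  MOV R2, 16  → R2 = 16
  SUB R2, 3  → R2 = 16 - 3 = 13
  SUB R2, 4  → R2 = 13 - 4 = 9
  MUL R2, 3  → R2 = 9 * 3 = 27
  MUL R2, 3  → R2 = 27 * 3 = 81
  ADD R2, 2  → R2 = 81 + 2 = 83
Final: R2 = 83

83


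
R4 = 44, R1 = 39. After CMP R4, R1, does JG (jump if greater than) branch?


Trace:
  R4 = 44, R1 = 39
  CMP R4, R1  → compares 44 vs 39
  JG checks: is 44 greater than 39?
  44 > 39, so condition is true
Branch taken: Yes

Yes


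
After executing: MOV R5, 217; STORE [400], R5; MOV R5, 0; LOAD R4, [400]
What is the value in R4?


Register and memory trace:
  MOV R5, 217  → R5 = 217
  STORE [400], R5  → mem[400] = 217
  MOV R5, 0  → R5 = 0
  LOAD R4, [400]  → R4 = mem[400] = 217
Final: R4 = 217

217


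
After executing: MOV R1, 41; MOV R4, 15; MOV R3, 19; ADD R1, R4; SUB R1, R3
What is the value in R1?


Register state trace:
  MOV R1, 41  → R1 = 41
  MOV R4, 15  → R4 = 15
  MOV R3, 19  → R3 = 19
  ADD R1, R4  → R1 = 41 + 15 = 56
  SUB R1, R3  → R1 = 56 - 19 = 37
Final: R1 = 37

37


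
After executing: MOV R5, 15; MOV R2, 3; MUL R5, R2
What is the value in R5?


Register state trace:
  MOV R5, 15  → R5 = 15
  MOV R2, 3  → R2 = 3
  MUL R5, R2  → R5 = 15 * 3 = 45
Final: R5 = 45

45


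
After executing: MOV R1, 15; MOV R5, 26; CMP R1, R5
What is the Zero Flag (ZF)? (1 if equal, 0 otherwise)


Register state trace:
  MOV R1, 15  → R1 = 15
  MOV R5, 26  → R5 = 26
  CMP R1, R5  → computes 15 - 26 = -11
  Result is nonzero, so values are not equal
ZF = 0

0


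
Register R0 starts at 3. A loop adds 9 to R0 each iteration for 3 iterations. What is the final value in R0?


Starting value: R0 = 3
  Iter 1: R0 = 3 + 9 = 12
  Iter 2: R0 = 12 + 9 = 21
  Iter 3: R0 = 21 + 9 = 30
Final: R0 = 30

30


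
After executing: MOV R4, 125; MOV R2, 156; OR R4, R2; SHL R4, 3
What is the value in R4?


Register state trace:
  MOV R4, 125  → R4 = 125 (0b01111101)
  MOV R2, 156  → R2 = 156 (0b10011100)
  OR R4, R2  → R4 = 125 OR 156 = 253 (0b11111101)
  SHL R4, 3  → R4 = 253 << 3 = 2024
Final: R4 = 2024

2024


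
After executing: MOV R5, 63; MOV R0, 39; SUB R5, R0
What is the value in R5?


Register state trace:
  MOV R5, 63  → R5 = 63
  MOV R0, 39  → R0 = 39
  SUB R5, R0  → R5 = 63 - 39 = 24
Final: R5 = 24

24


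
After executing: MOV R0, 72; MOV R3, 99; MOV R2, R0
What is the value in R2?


Register state trace:
  MOV R0, 72  → R0 = 72
  MOV R3, 99  → R3 = 99
  MOV R2, R0  → R2 = 72
Final: R2 = 72

72


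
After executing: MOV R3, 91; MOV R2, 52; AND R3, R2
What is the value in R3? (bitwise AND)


Register state trace:
  MOV R3, 91  → R3 = 91 (0b01011011)
  MOV R2, 52  → R2 = 52 (0b00110100)
  AND R3, R2  → R3 = 91 AND 52 = 16 (0b00010000)
Final: R3 = 16

16


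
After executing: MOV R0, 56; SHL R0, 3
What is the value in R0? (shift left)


Register state trace:
  MOV R0, 56  → R0 = 56
  SHL R0, 3  → R0 = 56 << 3 = 56 * 2^3 = 448
Final: R0 = 448

448


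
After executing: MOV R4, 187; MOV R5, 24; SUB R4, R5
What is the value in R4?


Register state trace:
  MOV R4, 187  → R4 = 187
  MOV R5, 24  → R5 = 24
  SUB R4, R5  → R4 = 187 - 24 = 163
Final: R4 = 163

163


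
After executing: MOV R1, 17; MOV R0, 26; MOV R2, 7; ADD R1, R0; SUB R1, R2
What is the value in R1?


Register state trace:
  MOV R1, 17  → R1 = 17
  MOV R0, 26  → R0 = 26
  MOV R2, 7  → R2 = 7
  ADD R1, R0  → R1 = 17 + 26 = 43
  SUB R1, R2  → R1 = 43 - 7 = 36
Final: R1 = 36

36


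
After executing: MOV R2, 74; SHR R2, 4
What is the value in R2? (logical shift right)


Register state trace:
  MOV R2, 74  → R2 = 74
  SHR R2, 4  → R2 = 74 >> 4 = 74 // 2^4 = 4
Final: R2 = 4

4


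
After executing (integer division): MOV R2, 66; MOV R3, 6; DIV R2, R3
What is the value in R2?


Register state trace:
  MOV R2, 66  → R2 = 66
  MOV R3, 6  → R3 = 6
  DIV R2, R3  → R2 = 66 // 6 = 11
Final: R2 = 11

11


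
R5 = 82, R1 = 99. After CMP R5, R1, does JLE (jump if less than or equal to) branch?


Trace:
  R5 = 82, R1 = 99
  CMP R5, R1  → compares 82 vs 99
  JLE checks: is 82 less than or equal to 99?
  82 < 99, so condition is true
Branch taken: Yes

Yes


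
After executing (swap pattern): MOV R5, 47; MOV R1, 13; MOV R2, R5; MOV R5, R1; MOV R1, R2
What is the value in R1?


Register state trace (swap pattern):
  MOV R5, 47  → R5 = 47
  MOV R1, 13  → R1 = 13
  MOV R2, R5  → R2 = 47  (save R5)
  MOV R5, R1  → R5 = 13  (R5 gets R1's value)
  MOV R1, R2  → R1 = 47  (R1 gets saved value)
Final: R1 = 47

47


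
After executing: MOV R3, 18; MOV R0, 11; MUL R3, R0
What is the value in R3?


Register state trace:
  MOV R3, 18  → R3 = 18
  MOV R0, 11  → R0 = 11
  MUL R3, R0  → R3 = 18 * 11 = 198
Final: R3 = 198

198


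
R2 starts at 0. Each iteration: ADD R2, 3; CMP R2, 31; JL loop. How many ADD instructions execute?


Loop trace (R2 starts at 0, target 31, step 3):
  ADD #1: R2 = 0 + 3 = 3  → 3 < 31, loop
  ADD #2: R2 = 3 + 3 = 6  → 6 < 31, loop
  ADD #3: R2 = 6 + 3 = 9  → 9 < 31, loop
  ADD #4: R2 = 9 + 3 = 12  → 12 < 31, loop
  ADD #5: R2 = 12 + 3 = 15  → 15 < 31, loop
  ADD #6: R2 = 15 + 3 = 18  → 18 < 31, loop
  ADD #7: R2 = 18 + 3 = 21  → 21 < 31, loop
  ADD #8: R2 = 21 + 3 = 24  → 24 < 31, loop
  ADD #9: R2 = 24 + 3 = 27  → 27 < 31, loop
  ADD #10: R2 = 27 + 3 = 30  → 30 < 31, loop
  ADD #11: R2 = 30 + 3 = 33  → 33 >= 31, exit
Total ADD instructions: 11

11


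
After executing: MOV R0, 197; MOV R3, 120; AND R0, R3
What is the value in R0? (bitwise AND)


Register state trace:
  MOV R0, 197  → R0 = 197 (0b11000101)
  MOV R3, 120  → R3 = 120 (0b01111000)
  AND R0, R3  → R0 = 197 AND 120 = 64 (0b01000000)
Final: R0 = 64

64


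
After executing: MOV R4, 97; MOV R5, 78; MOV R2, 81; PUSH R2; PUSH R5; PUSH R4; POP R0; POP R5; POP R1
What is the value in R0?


Stack trace (top is rightmost):
  MOV R4, 97  → R4 = 97
  MOV R5, 78  → R5 = 78
  MOV R2, 81  → R2 = 81
  PUSH R2  → stack: [81]
  PUSH R5  → stack: [81, 78]
  PUSH R4  → stack: [81, 78, 97]
  POP R0  → R0 = 97, stack: [81, 78]
  POP R5  → R5 = 78, stack: [81]
  POP R1  → R1 = 81, stack: []
Final: R0 = 97

97


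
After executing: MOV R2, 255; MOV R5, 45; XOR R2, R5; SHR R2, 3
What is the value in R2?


Register state trace:
  MOV R2, 255  → R2 = 255 (0b11111111)
  MOV R5, 45  → R5 = 45 (0b00101101)
  XOR R2, R5  → R2 = 255 XOR 45 = 210 (0b11010010)
  SHR R2, 3  → R2 = 210 >> 3 = 26
Final: R2 = 26

26


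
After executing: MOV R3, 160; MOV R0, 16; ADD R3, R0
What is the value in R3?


Register state trace:
  MOV R3, 160  → R3 = 160
  MOV R0, 16  → R0 = 16
  ADD R3, R0  → R3 = 160 + 16 = 176
Final: R3 = 176

176


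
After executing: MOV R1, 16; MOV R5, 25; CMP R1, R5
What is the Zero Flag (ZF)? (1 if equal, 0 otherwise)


Register state trace:
  MOV R1, 16  → R1 = 16
  MOV R5, 25  → R5 = 25
  CMP R1, R5  → computes 16 - 25 = -9
  Result is nonzero, so values are not equal
ZF = 0

0


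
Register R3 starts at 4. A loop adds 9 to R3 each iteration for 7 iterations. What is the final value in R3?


Starting value: R3 = 4
  Iter 1: R3 = 4 + 9 = 13
  Iter 2: R3 = 13 + 9 = 22
  Iter 3: R3 = 22 + 9 = 31
  Iter 4: R3 = 31 + 9 = 40
  Iter 5: R3 = 40 + 9 = 49
  Iter 6: R3 = 49 + 9 = 58
  Iter 7: R3 = 58 + 9 = 67
Final: R3 = 67

67


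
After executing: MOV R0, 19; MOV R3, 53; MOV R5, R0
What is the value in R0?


Register state trace:
  MOV R0, 19  → R0 = 19
  MOV R3, 53  → R3 = 53
  MOV R5, R0  → R5 = 19
Final: R0 = 19

19


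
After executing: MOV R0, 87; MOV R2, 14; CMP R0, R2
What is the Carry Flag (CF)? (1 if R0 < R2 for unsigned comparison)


Register state trace:
  MOV R0, 87  → R0 = 87
  MOV R2, 14  → R2 = 14
  CMP R0, R2  → unsigned 87 - 14: no borrow
  87 >= 14, so CF = 0
CF = 0

0


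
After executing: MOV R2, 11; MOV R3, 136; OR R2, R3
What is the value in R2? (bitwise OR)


Register state trace:
  MOV R2, 11  → R2 = 11 (0b00001011)
  MOV R3, 136  → R3 = 136 (0b10001000)
  OR R2, R3   → R2 = 11 OR 136 = 139 (0b10001011)
Final: R2 = 139

139


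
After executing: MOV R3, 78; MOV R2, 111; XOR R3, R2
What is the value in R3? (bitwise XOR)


Register state trace:
  MOV R3, 78  → R3 = 78 (0b01001110)
  MOV R2, 111  → R2 = 111 (0b01101111)
  XOR R3, R2  → R3 = 78 XOR 111 = 33 (0b00100001)
Final: R3 = 33

33


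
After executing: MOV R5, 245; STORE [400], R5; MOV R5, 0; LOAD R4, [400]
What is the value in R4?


Register and memory trace:
  MOV R5, 245  → R5 = 245
  STORE [400], R5  → mem[400] = 245
  MOV R5, 0  → R5 = 0
  LOAD R4, [400]  → R4 = mem[400] = 245
Final: R4 = 245

245


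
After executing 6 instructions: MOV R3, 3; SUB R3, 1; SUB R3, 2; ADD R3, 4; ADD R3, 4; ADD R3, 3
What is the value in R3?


Register state trace:
  MOV R3, 3  → R3 = 3
  SUB R3, 1  → R3 = 3 - 1 = 2
  SUB R3, 2  → R3 = 2 - 2 = 0
  ADD R3, 4  → R3 = 0 + 4 = 4
  ADD R3, 4  → R3 = 4 + 4 = 8
  ADD R3, 3  → R3 = 8 + 3 = 11
Final: R3 = 11

11


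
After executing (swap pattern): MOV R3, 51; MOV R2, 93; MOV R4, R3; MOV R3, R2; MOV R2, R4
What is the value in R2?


Register state trace (swap pattern):
  MOV R3, 51  → R3 = 51
  MOV R2, 93  → R2 = 93
  MOV R4, R3  → R4 = 51  (save R3)
  MOV R3, R2  → R3 = 93  (R3 gets R2's value)
  MOV R2, R4  → R2 = 51  (R2 gets saved value)
Final: R2 = 51

51


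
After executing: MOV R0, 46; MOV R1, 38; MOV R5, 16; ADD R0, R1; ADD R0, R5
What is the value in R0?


Register state trace:
  MOV R0, 46  → R0 = 46
  MOV R1, 38  → R1 = 38
  MOV R5, 16  → R5 = 16
  ADD R0, R1  → R0 = 46 + 38 = 84
  ADD R0, R5  → R0 = 84 + 16 = 100
Final: R0 = 100

100


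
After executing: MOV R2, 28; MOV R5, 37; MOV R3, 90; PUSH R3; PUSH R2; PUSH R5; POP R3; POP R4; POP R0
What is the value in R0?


Stack trace (top is rightmost):
  MOV R2, 28  → R2 = 28
  MOV R5, 37  → R5 = 37
  MOV R3, 90  → R3 = 90
  PUSH R3  → stack: [90]
  PUSH R2  → stack: [90, 28]
  PUSH R5  → stack: [90, 28, 37]
  POP R3  → R3 = 37, stack: [90, 28]
  POP R4  → R4 = 28, stack: [90]
  POP R0  → R0 = 90, stack: []
Final: R0 = 90

90


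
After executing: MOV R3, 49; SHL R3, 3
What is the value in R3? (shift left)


Register state trace:
  MOV R3, 49  → R3 = 49
  SHL R3, 3  → R3 = 49 << 3 = 49 * 2^3 = 392
Final: R3 = 392

392


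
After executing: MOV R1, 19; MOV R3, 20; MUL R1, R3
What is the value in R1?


Register state trace:
  MOV R1, 19  → R1 = 19
  MOV R3, 20  → R3 = 20
  MUL R1, R3  → R1 = 19 * 20 = 380
Final: R1 = 380

380


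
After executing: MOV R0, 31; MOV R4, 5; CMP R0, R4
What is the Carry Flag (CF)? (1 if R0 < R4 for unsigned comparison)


Register state trace:
  MOV R0, 31  → R0 = 31
  MOV R4, 5  → R4 = 5
  CMP R0, R4  → unsigned 31 - 5: no borrow
  31 >= 5, so CF = 0
CF = 0

0


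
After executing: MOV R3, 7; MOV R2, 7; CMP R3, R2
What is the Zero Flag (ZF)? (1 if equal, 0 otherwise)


Register state trace:
  MOV R3, 7  → R3 = 7
  MOV R2, 7  → R2 = 7
  CMP R3, R2  → computes 7 - 7 = 0
  Result is zero, so values are equal
ZF = 1

1


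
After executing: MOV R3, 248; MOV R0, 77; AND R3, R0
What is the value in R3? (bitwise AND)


Register state trace:
  MOV R3, 248  → R3 = 248 (0b11111000)
  MOV R0, 77  → R0 = 77 (0b01001101)
  AND R3, R0  → R3 = 248 AND 77 = 72 (0b01001000)
Final: R3 = 72

72


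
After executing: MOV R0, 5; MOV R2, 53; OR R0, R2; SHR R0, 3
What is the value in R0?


Register state trace:
  MOV R0, 5  → R0 = 5 (0b00000101)
  MOV R2, 53  → R2 = 53 (0b00110101)
  OR R0, R2  → R0 = 5 OR 53 = 53 (0b00110101)
  SHR R0, 3  → R0 = 53 >> 3 = 6
Final: R0 = 6

6


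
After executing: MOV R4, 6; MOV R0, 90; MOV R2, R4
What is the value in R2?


Register state trace:
  MOV R4, 6  → R4 = 6
  MOV R0, 90  → R0 = 90
  MOV R2, R4  → R2 = 6
Final: R2 = 6

6


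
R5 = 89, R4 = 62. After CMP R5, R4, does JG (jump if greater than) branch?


Trace:
  R5 = 89, R4 = 62
  CMP R5, R4  → compares 89 vs 62
  JG checks: is 89 greater than 62?
  89 > 62, so condition is true
Branch taken: Yes

Yes


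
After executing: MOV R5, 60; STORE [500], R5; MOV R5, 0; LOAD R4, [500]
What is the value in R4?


Register and memory trace:
  MOV R5, 60  → R5 = 60
  STORE [500], R5  → mem[500] = 60
  MOV R5, 0  → R5 = 0
  LOAD R4, [500]  → R4 = mem[500] = 60
Final: R4 = 60

60


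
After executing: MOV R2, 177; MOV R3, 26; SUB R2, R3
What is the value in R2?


Register state trace:
  MOV R2, 177  → R2 = 177
  MOV R3, 26  → R3 = 26
  SUB R2, R3  → R2 = 177 - 26 = 151
Final: R2 = 151

151


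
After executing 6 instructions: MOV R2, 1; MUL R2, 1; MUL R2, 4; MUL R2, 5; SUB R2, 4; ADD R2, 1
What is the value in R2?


Register state trace:
  MOV R2, 1  → R2 = 1
  MUL R2, 1  → R2 = 1 * 1 = 1
  MUL R2, 4  → R2 = 1 * 4 = 4
  MUL R2, 5  → R2 = 4 * 5 = 20
  SUB R2, 4  → R2 = 20 - 4 = 16
  ADD R2, 1  → R2 = 16 + 1 = 17
Final: R2 = 17

17


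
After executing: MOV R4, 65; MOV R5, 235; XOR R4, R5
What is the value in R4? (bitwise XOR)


Register state trace:
  MOV R4, 65  → R4 = 65 (0b01000001)
  MOV R5, 235  → R5 = 235 (0b11101011)
  XOR R4, R5  → R4 = 65 XOR 235 = 170 (0b10101010)
Final: R4 = 170

170


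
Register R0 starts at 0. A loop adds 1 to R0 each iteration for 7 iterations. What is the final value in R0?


Starting value: R0 = 0
  Iter 1: R0 = 0 + 1 = 1
  Iter 2: R0 = 1 + 1 = 2
  Iter 3: R0 = 2 + 1 = 3
  Iter 4: R0 = 3 + 1 = 4
  Iter 5: R0 = 4 + 1 = 5
  Iter 6: R0 = 5 + 1 = 6
  Iter 7: R0 = 6 + 1 = 7
Final: R0 = 7

7


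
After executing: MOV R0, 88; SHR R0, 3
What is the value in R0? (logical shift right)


Register state trace:
  MOV R0, 88  → R0 = 88
  SHR R0, 3  → R0 = 88 >> 3 = 88 // 2^3 = 11
Final: R0 = 11

11


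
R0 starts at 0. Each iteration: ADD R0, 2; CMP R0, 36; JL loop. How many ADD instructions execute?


Loop trace (R0 starts at 0, target 36, step 2):
  ADD #1: R0 = 0 + 2 = 2  → 2 < 36, loop
  ADD #2: R0 = 2 + 2 = 4  → 4 < 36, loop
  ADD #3: R0 = 4 + 2 = 6  → 6 < 36, loop
  ADD #4: R0 = 6 + 2 = 8  → 8 < 36, loop
  ADD #5: R0 = 8 + 2 = 10  → 10 < 36, loop
  ADD #6: R0 = 10 + 2 = 12  → 12 < 36, loop
  ADD #7: R0 = 12 + 2 = 14  → 14 < 36, loop
  ADD #8: R0 = 14 + 2 = 16  → 16 < 36, loop
  ADD #9: R0 = 16 + 2 = 18  → 18 < 36, loop
  ADD #10: R0 = 18 + 2 = 20  → 20 < 36, loop
  ADD #11: R0 = 20 + 2 = 22  → 22 < 36, loop
  ADD #12: R0 = 22 + 2 = 24  → 24 < 36, loop
  ADD #13: R0 = 24 + 2 = 26  → 26 < 36, loop
  ADD #14: R0 = 26 + 2 = 28  → 28 < 36, loop
  ADD #15: R0 = 28 + 2 = 30  → 30 < 36, loop
  ADD #16: R0 = 30 + 2 = 32  → 32 < 36, loop
  ADD #17: R0 = 32 + 2 = 34  → 34 < 36, loop
  ADD #18: R0 = 34 + 2 = 36  → 36 >= 36, exit
Total ADD instructions: 18

18


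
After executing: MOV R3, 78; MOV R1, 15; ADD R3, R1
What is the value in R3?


Register state trace:
  MOV R3, 78  → R3 = 78
  MOV R1, 15  → R1 = 15
  ADD R3, R1  → R3 = 78 + 15 = 93
Final: R3 = 93

93


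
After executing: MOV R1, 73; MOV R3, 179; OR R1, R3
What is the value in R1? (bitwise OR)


Register state trace:
  MOV R1, 73  → R1 = 73 (0b01001001)
  MOV R3, 179  → R3 = 179 (0b10110011)
  OR R1, R3   → R1 = 73 OR 179 = 251 (0b11111011)
Final: R1 = 251

251


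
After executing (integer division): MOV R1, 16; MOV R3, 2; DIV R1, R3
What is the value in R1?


Register state trace:
  MOV R1, 16  → R1 = 16
  MOV R3, 2  → R3 = 2
  DIV R1, R3  → R1 = 16 // 2 = 8
Final: R1 = 8

8


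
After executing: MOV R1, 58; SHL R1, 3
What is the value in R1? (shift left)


Register state trace:
  MOV R1, 58  → R1 = 58
  SHL R1, 3  → R1 = 58 << 3 = 58 * 2^3 = 464
Final: R1 = 464

464


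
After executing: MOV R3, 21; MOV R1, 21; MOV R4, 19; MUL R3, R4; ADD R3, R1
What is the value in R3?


Register state trace:
  MOV R3, 21  → R3 = 21
  MOV R1, 21  → R1 = 21
  MOV R4, 19  → R4 = 19
  MUL R3, R4  → R3 = 21 * 19 = 399
  ADD R3, R1  → R3 = 399 + 21 = 420
Final: R3 = 420

420


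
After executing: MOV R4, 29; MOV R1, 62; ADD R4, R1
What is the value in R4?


Register state trace:
  MOV R4, 29  → R4 = 29
  MOV R1, 62  → R1 = 62
  ADD R4, R1  → R4 = 29 + 62 = 91
Final: R4 = 91

91


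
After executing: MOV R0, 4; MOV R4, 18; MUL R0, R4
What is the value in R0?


Register state trace:
  MOV R0, 4  → R0 = 4
  MOV R4, 18  → R4 = 18
  MUL R0, R4  → R0 = 4 * 18 = 72
Final: R0 = 72

72


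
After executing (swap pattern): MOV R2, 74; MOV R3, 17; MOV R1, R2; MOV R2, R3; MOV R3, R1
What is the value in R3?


Register state trace (swap pattern):
  MOV R2, 74  → R2 = 74
  MOV R3, 17  → R3 = 17
  MOV R1, R2  → R1 = 74  (save R2)
  MOV R2, R3  → R2 = 17  (R2 gets R3's value)
  MOV R3, R1  → R3 = 74  (R3 gets saved value)
Final: R3 = 74

74


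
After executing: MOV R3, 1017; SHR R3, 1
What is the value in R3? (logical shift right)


Register state trace:
  MOV R3, 1017  → R3 = 1017
  SHR R3, 1  → R3 = 1017 >> 1 = 1017 // 2^1 = 508
Final: R3 = 508

508


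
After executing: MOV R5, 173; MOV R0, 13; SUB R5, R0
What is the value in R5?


Register state trace:
  MOV R5, 173  → R5 = 173
  MOV R0, 13  → R0 = 13
  SUB R5, R0  → R5 = 173 - 13 = 160
Final: R5 = 160

160


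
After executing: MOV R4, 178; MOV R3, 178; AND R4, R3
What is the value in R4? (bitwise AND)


Register state trace:
  MOV R4, 178  → R4 = 178 (0b10110010)
  MOV R3, 178  → R3 = 178 (0b10110010)
  AND R4, R3  → R4 = 178 AND 178 = 178 (0b10110010)
Final: R4 = 178

178


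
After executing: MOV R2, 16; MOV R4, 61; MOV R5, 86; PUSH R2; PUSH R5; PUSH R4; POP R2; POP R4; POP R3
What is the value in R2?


Stack trace (top is rightmost):
  MOV R2, 16  → R2 = 16
  MOV R4, 61  → R4 = 61
  MOV R5, 86  → R5 = 86
  PUSH R2  → stack: [16]
  PUSH R5  → stack: [16, 86]
  PUSH R4  → stack: [16, 86, 61]
  POP R2  → R2 = 61, stack: [16, 86]
  POP R4  → R4 = 86, stack: [16]
  POP R3  → R3 = 16, stack: []
Final: R2 = 61

61


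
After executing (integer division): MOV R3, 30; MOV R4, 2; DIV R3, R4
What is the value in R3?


Register state trace:
  MOV R3, 30  → R3 = 30
  MOV R4, 2  → R4 = 2
  DIV R3, R4  → R3 = 30 // 2 = 15
Final: R3 = 15

15


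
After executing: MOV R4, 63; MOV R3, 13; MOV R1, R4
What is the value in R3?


Register state trace:
  MOV R4, 63  → R4 = 63
  MOV R3, 13  → R3 = 13
  MOV R1, R4  → R1 = 63
Final: R3 = 13

13


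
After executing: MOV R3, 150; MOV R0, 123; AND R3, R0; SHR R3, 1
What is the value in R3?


Register state trace:
  MOV R3, 150  → R3 = 150 (0b10010110)
  MOV R0, 123  → R0 = 123 (0b01111011)
  AND R3, R0  → R3 = 150 AND 123 = 18 (0b00010010)
  SHR R3, 1  → R3 = 18 >> 1 = 9
Final: R3 = 9

9


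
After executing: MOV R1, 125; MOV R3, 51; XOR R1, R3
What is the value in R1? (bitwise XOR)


Register state trace:
  MOV R1, 125  → R1 = 125 (0b01111101)
  MOV R3, 51  → R3 = 51 (0b00110011)
  XOR R1, R3  → R1 = 125 XOR 51 = 78 (0b01001110)
Final: R1 = 78

78


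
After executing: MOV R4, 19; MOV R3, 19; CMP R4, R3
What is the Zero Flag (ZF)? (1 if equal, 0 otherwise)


Register state trace:
  MOV R4, 19  → R4 = 19
  MOV R3, 19  → R3 = 19
  CMP R4, R3  → computes 19 - 19 = 0
  Result is zero, so values are equal
ZF = 1

1


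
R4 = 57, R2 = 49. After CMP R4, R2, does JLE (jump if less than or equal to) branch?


Trace:
  R4 = 57, R2 = 49
  CMP R4, R2  → compares 57 vs 49
  JLE checks: is 57 less than or equal to 49?
  57 > 49, so condition is false
Branch taken: No

No


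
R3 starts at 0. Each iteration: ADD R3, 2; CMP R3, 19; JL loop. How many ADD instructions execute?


Loop trace (R3 starts at 0, target 19, step 2):
  ADD #1: R3 = 0 + 2 = 2  → 2 < 19, loop
  ADD #2: R3 = 2 + 2 = 4  → 4 < 19, loop
  ADD #3: R3 = 4 + 2 = 6  → 6 < 19, loop
  ADD #4: R3 = 6 + 2 = 8  → 8 < 19, loop
  ADD #5: R3 = 8 + 2 = 10  → 10 < 19, loop
  ADD #6: R3 = 10 + 2 = 12  → 12 < 19, loop
  ADD #7: R3 = 12 + 2 = 14  → 14 < 19, loop
  ADD #8: R3 = 14 + 2 = 16  → 16 < 19, loop
  ADD #9: R3 = 16 + 2 = 18  → 18 < 19, loop
  ADD #10: R3 = 18 + 2 = 20  → 20 >= 19, exit
Total ADD instructions: 10

10


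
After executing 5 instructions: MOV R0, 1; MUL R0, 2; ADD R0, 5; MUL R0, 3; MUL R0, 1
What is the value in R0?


Register state trace:
  MOV R0, 1  → R0 = 1
  MUL R0, 2  → R0 = 1 * 2 = 2
  ADD R0, 5  → R0 = 2 + 5 = 7
  MUL R0, 3  → R0 = 7 * 3 = 21
  MUL R0, 1  → R0 = 21 * 1 = 21
Final: R0 = 21

21


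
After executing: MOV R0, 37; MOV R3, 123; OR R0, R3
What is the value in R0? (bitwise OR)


Register state trace:
  MOV R0, 37  → R0 = 37 (0b00100101)
  MOV R3, 123  → R3 = 123 (0b01111011)
  OR R0, R3   → R0 = 37 OR 123 = 127 (0b01111111)
Final: R0 = 127

127


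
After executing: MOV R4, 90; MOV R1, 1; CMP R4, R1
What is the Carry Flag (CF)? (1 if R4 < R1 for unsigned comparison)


Register state trace:
  MOV R4, 90  → R4 = 90
  MOV R1, 1  → R1 = 1
  CMP R4, R1  → unsigned 90 - 1: no borrow
  90 >= 1, so CF = 0
CF = 0

0


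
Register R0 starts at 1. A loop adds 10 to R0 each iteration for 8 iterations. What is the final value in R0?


Starting value: R0 = 1
  Iter 1: R0 = 1 + 10 = 11
  Iter 2: R0 = 11 + 10 = 21
  Iter 3: R0 = 21 + 10 = 31
  Iter 4: R0 = 31 + 10 = 41
  Iter 5: R0 = 41 + 10 = 51
  Iter 6: R0 = 51 + 10 = 61
  Iter 7: R0 = 61 + 10 = 71
  Iter 8: R0 = 71 + 10 = 81
Final: R0 = 81

81


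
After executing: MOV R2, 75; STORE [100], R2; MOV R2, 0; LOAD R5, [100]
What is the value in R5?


Register and memory trace:
  MOV R2, 75  → R2 = 75
  STORE [100], R2  → mem[100] = 75
  MOV R2, 0  → R2 = 0
  LOAD R5, [100]  → R5 = mem[100] = 75
Final: R5 = 75

75


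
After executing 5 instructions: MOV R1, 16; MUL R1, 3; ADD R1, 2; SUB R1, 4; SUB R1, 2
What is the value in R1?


Register state trace:
  MOV R1, 16  → R1 = 16
  MUL R1, 3  → R1 = 16 * 3 = 48
  ADD R1, 2  → R1 = 48 + 2 = 50
  SUB R1, 4  → R1 = 50 - 4 = 46
  SUB R1, 2  → R1 = 46 - 2 = 44
Final: R1 = 44

44


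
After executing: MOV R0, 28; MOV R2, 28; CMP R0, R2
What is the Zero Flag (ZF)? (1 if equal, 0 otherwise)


Register state trace:
  MOV R0, 28  → R0 = 28
  MOV R2, 28  → R2 = 28
  CMP R0, R2  → computes 28 - 28 = 0
  Result is zero, so values are equal
ZF = 1

1


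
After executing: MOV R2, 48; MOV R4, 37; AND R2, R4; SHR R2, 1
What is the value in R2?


Register state trace:
  MOV R2, 48  → R2 = 48 (0b00110000)
  MOV R4, 37  → R4 = 37 (0b00100101)
  AND R2, R4  → R2 = 48 AND 37 = 32 (0b00100000)
  SHR R2, 1  → R2 = 32 >> 1 = 16
Final: R2 = 16

16


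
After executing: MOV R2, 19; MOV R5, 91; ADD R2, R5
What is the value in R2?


Register state trace:
  MOV R2, 19  → R2 = 19
  MOV R5, 91  → R5 = 91
  ADD R2, R5  → R2 = 19 + 91 = 110
Final: R2 = 110

110


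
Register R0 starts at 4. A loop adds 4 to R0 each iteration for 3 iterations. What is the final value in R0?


Starting value: R0 = 4
  Iter 1: R0 = 4 + 4 = 8
  Iter 2: R0 = 8 + 4 = 12
  Iter 3: R0 = 12 + 4 = 16
Final: R0 = 16

16


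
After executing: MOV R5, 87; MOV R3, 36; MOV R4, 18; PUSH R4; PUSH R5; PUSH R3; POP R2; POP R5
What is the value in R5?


Stack trace (top is rightmost):
  MOV R5, 87  → R5 = 87
  MOV R3, 36  → R3 = 36
  MOV R4, 18  → R4 = 18
  PUSH R4  → stack: [18]
  PUSH R5  → stack: [18, 87]
  PUSH R3  → stack: [18, 87, 36]
  POP R2  → R2 = 36, stack: [18, 87]
  POP R5  → R5 = 87, stack: [18]
Final: R5 = 87

87


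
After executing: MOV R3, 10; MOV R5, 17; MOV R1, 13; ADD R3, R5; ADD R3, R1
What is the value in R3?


Register state trace:
  MOV R3, 10  → R3 = 10
  MOV R5, 17  → R5 = 17
  MOV R1, 13  → R1 = 13
  ADD R3, R5  → R3 = 10 + 17 = 27
  ADD R3, R1  → R3 = 27 + 13 = 40
Final: R3 = 40

40


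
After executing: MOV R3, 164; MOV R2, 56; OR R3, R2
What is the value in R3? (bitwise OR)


Register state trace:
  MOV R3, 164  → R3 = 164 (0b10100100)
  MOV R2, 56  → R2 = 56 (0b00111000)
  OR R3, R2   → R3 = 164 OR 56 = 188 (0b10111100)
Final: R3 = 188

188


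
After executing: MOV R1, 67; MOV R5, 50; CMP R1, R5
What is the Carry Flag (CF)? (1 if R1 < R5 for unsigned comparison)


Register state trace:
  MOV R1, 67  → R1 = 67
  MOV R5, 50  → R5 = 50
  CMP R1, R5  → unsigned 67 - 50: no borrow
  67 >= 50, so CF = 0
CF = 0

0


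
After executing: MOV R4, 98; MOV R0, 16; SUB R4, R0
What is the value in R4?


Register state trace:
  MOV R4, 98  → R4 = 98
  MOV R0, 16  → R0 = 16
  SUB R4, R0  → R4 = 98 - 16 = 82
Final: R4 = 82

82


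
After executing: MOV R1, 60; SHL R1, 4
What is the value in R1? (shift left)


Register state trace:
  MOV R1, 60  → R1 = 60
  SHL R1, 4  → R1 = 60 << 4 = 60 * 2^4 = 960
Final: R1 = 960

960


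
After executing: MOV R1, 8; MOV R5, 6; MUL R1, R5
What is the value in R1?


Register state trace:
  MOV R1, 8  → R1 = 8
  MOV R5, 6  → R5 = 6
  MUL R1, R5  → R1 = 8 * 6 = 48
Final: R1 = 48

48


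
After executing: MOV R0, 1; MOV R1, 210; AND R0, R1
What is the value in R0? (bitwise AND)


Register state trace:
  MOV R0, 1  → R0 = 1 (0b00000001)
  MOV R1, 210  → R1 = 210 (0b11010010)
  AND R0, R1  → R0 = 1 AND 210 = 0 (0b00000000)
Final: R0 = 0

0


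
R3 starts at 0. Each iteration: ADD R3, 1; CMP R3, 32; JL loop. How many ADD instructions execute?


Loop trace (R3 starts at 0, target 32, step 1):
  ADD #1: R3 = 0 + 1 = 1  → 1 < 32, loop
  ADD #2: R3 = 1 + 1 = 2  → 2 < 32, loop
  ADD #3: R3 = 2 + 1 = 3  → 3 < 32, loop
  ADD #4: R3 = 3 + 1 = 4  → 4 < 32, loop
  ADD #5: R3 = 4 + 1 = 5  → 5 < 32, loop
  ADD #6: R3 = 5 + 1 = 6  → 6 < 32, loop
  ADD #7: R3 = 6 + 1 = 7  → 7 < 32, loop
  ADD #8: R3 = 7 + 1 = 8  → 8 < 32, loop
  ADD #9: R3 = 8 + 1 = 9  → 9 < 32, loop
  ADD #10: R3 = 9 + 1 = 10  → 10 < 32, loop
  ADD #11: R3 = 10 + 1 = 11  → 11 < 32, loop
  ADD #12: R3 = 11 + 1 = 12  → 12 < 32, loop
  ADD #13: R3 = 12 + 1 = 13  → 13 < 32, loop
  ADD #14: R3 = 13 + 1 = 14  → 14 < 32, loop
  ADD #15: R3 = 14 + 1 = 15  → 15 < 32, loop
  ADD #16: R3 = 15 + 1 = 16  → 16 < 32, loop
  ADD #17: R3 = 16 + 1 = 17  → 17 < 32, loop
  ADD #18: R3 = 17 + 1 = 18  → 18 < 32, loop
  ADD #19: R3 = 18 + 1 = 19  → 19 < 32, loop
  ADD #20: R3 = 19 + 1 = 20  → 20 < 32, loop
  ADD #21: R3 = 20 + 1 = 21  → 21 < 32, loop
  ADD #22: R3 = 21 + 1 = 22  → 22 < 32, loop
  ADD #23: R3 = 22 + 1 = 23  → 23 < 32, loop
  ADD #24: R3 = 23 + 1 = 24  → 24 < 32, loop
  ADD #25: R3 = 24 + 1 = 25  → 25 < 32, loop
  ADD #26: R3 = 25 + 1 = 26  → 26 < 32, loop
  ADD #27: R3 = 26 + 1 = 27  → 27 < 32, loop
  ADD #28: R3 = 27 + 1 = 28  → 28 < 32, loop
  ADD #29: R3 = 28 + 1 = 29  → 29 < 32, loop
  ADD #30: R3 = 29 + 1 = 30  → 30 < 32, loop
  ADD #31: R3 = 30 + 1 = 31  → 31 < 32, loop
  ADD #32: R3 = 31 + 1 = 32  → 32 >= 32, exit
Total ADD instructions: 32

32


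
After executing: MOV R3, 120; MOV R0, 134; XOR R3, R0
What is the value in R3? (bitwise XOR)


Register state trace:
  MOV R3, 120  → R3 = 120 (0b01111000)
  MOV R0, 134  → R0 = 134 (0b10000110)
  XOR R3, R0  → R3 = 120 XOR 134 = 254 (0b11111110)
Final: R3 = 254

254


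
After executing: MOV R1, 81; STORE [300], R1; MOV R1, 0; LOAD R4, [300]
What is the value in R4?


Register and memory trace:
  MOV R1, 81  → R1 = 81
  STORE [300], R1  → mem[300] = 81
  MOV R1, 0  → R1 = 0
  LOAD R4, [300]  → R4 = mem[300] = 81
Final: R4 = 81

81


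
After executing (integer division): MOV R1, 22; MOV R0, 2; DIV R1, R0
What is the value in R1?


Register state trace:
  MOV R1, 22  → R1 = 22
  MOV R0, 2  → R0 = 2
  DIV R1, R0  → R1 = 22 // 2 = 11
Final: R1 = 11

11


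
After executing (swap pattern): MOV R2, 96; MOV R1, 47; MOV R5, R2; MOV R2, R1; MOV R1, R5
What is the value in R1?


Register state trace (swap pattern):
  MOV R2, 96  → R2 = 96
  MOV R1, 47  → R1 = 47
  MOV R5, R2  → R5 = 96  (save R2)
  MOV R2, R1  → R2 = 47  (R2 gets R1's value)
  MOV R1, R5  → R1 = 96  (R1 gets saved value)
Final: R1 = 96

96


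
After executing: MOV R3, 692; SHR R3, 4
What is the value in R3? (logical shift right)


Register state trace:
  MOV R3, 692  → R3 = 692
  SHR R3, 4  → R3 = 692 >> 4 = 692 // 2^4 = 43
Final: R3 = 43

43


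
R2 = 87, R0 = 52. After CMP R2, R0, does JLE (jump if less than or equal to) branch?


Trace:
  R2 = 87, R0 = 52
  CMP R2, R0  → compares 87 vs 52
  JLE checks: is 87 less than or equal to 52?
  87 > 52, so condition is false
Branch taken: No

No


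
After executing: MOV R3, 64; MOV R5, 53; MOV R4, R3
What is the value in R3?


Register state trace:
  MOV R3, 64  → R3 = 64
  MOV R5, 53  → R5 = 53
  MOV R4, R3  → R4 = 64
Final: R3 = 64

64


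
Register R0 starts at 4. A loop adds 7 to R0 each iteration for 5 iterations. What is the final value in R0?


Starting value: R0 = 4
  Iter 1: R0 = 4 + 7 = 11
  Iter 2: R0 = 11 + 7 = 18
  Iter 3: R0 = 18 + 7 = 25
  Iter 4: R0 = 25 + 7 = 32
  Iter 5: R0 = 32 + 7 = 39
Final: R0 = 39

39


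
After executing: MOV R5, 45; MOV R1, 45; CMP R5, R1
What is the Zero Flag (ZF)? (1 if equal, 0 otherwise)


Register state trace:
  MOV R5, 45  → R5 = 45
  MOV R1, 45  → R1 = 45
  CMP R5, R1  → computes 45 - 45 = 0
  Result is zero, so values are equal
ZF = 1

1


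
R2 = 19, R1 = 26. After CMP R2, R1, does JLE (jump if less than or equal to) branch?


Trace:
  R2 = 19, R1 = 26
  CMP R2, R1  → compares 19 vs 26
  JLE checks: is 19 less than or equal to 26?
  19 < 26, so condition is true
Branch taken: Yes

Yes


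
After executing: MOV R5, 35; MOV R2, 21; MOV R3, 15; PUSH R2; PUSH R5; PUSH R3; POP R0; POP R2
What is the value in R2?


Stack trace (top is rightmost):
  MOV R5, 35  → R5 = 35
  MOV R2, 21  → R2 = 21
  MOV R3, 15  → R3 = 15
  PUSH R2  → stack: [21]
  PUSH R5  → stack: [21, 35]
  PUSH R3  → stack: [21, 35, 15]
  POP R0  → R0 = 15, stack: [21, 35]
  POP R2  → R2 = 35, stack: [21]
Final: R2 = 35

35


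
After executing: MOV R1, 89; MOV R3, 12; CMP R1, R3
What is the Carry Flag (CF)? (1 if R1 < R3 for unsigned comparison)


Register state trace:
  MOV R1, 89  → R1 = 89
  MOV R3, 12  → R3 = 12
  CMP R1, R3  → unsigned 89 - 12: no borrow
  89 >= 12, so CF = 0
CF = 0

0


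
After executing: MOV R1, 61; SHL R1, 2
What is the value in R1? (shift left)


Register state trace:
  MOV R1, 61  → R1 = 61
  SHL R1, 2  → R1 = 61 << 2 = 61 * 2^2 = 244
Final: R1 = 244

244
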